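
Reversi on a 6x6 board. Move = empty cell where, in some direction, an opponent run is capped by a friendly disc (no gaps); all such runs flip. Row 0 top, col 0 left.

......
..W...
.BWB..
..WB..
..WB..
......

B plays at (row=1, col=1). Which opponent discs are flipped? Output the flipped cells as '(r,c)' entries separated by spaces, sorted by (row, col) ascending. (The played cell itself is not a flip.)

Dir NW: first cell '.' (not opp) -> no flip
Dir N: first cell '.' (not opp) -> no flip
Dir NE: first cell '.' (not opp) -> no flip
Dir W: first cell '.' (not opp) -> no flip
Dir E: opp run (1,2), next='.' -> no flip
Dir SW: first cell '.' (not opp) -> no flip
Dir S: first cell 'B' (not opp) -> no flip
Dir SE: opp run (2,2) capped by B -> flip

Answer: (2,2)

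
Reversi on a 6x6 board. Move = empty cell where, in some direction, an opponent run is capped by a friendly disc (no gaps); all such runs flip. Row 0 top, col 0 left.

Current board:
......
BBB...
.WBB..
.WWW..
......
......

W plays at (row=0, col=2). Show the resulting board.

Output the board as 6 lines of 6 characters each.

Place W at (0,2); scan 8 dirs for brackets.
Dir NW: edge -> no flip
Dir N: edge -> no flip
Dir NE: edge -> no flip
Dir W: first cell '.' (not opp) -> no flip
Dir E: first cell '.' (not opp) -> no flip
Dir SW: opp run (1,1), next='.' -> no flip
Dir S: opp run (1,2) (2,2) capped by W -> flip
Dir SE: first cell '.' (not opp) -> no flip
All flips: (1,2) (2,2)

Answer: ..W...
BBW...
.WWB..
.WWW..
......
......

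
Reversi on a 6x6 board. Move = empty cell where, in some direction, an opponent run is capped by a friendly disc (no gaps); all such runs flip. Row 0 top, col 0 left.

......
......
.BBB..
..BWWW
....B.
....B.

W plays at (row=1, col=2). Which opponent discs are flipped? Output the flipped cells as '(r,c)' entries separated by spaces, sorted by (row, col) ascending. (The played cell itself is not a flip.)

Answer: (2,3)

Derivation:
Dir NW: first cell '.' (not opp) -> no flip
Dir N: first cell '.' (not opp) -> no flip
Dir NE: first cell '.' (not opp) -> no flip
Dir W: first cell '.' (not opp) -> no flip
Dir E: first cell '.' (not opp) -> no flip
Dir SW: opp run (2,1), next='.' -> no flip
Dir S: opp run (2,2) (3,2), next='.' -> no flip
Dir SE: opp run (2,3) capped by W -> flip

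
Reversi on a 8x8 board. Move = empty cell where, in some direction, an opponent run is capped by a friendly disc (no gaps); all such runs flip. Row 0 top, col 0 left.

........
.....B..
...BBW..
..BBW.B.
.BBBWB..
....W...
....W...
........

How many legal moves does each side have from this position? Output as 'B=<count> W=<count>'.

-- B to move --
(1,4): flips 1 -> legal
(1,6): flips 2 -> legal
(2,6): flips 1 -> legal
(3,5): flips 2 -> legal
(5,3): no bracket -> illegal
(5,5): flips 1 -> legal
(6,3): flips 1 -> legal
(6,5): flips 1 -> legal
(7,3): no bracket -> illegal
(7,4): flips 4 -> legal
(7,5): no bracket -> illegal
B mobility = 8
-- W to move --
(0,4): no bracket -> illegal
(0,5): flips 1 -> legal
(0,6): no bracket -> illegal
(1,2): flips 1 -> legal
(1,3): no bracket -> illegal
(1,4): flips 1 -> legal
(1,6): no bracket -> illegal
(2,1): flips 2 -> legal
(2,2): flips 3 -> legal
(2,6): no bracket -> illegal
(2,7): flips 2 -> legal
(3,0): no bracket -> illegal
(3,1): flips 2 -> legal
(3,5): no bracket -> illegal
(3,7): no bracket -> illegal
(4,0): flips 3 -> legal
(4,6): flips 1 -> legal
(4,7): flips 1 -> legal
(5,0): no bracket -> illegal
(5,1): no bracket -> illegal
(5,2): flips 1 -> legal
(5,3): no bracket -> illegal
(5,5): no bracket -> illegal
(5,6): flips 1 -> legal
W mobility = 12

Answer: B=8 W=12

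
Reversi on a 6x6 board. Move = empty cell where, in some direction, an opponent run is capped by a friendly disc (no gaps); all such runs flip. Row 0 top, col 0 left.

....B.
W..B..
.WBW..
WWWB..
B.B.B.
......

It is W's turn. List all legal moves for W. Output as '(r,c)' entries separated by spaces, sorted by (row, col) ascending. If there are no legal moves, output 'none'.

(0,2): no bracket -> illegal
(0,3): flips 1 -> legal
(0,5): no bracket -> illegal
(1,1): no bracket -> illegal
(1,2): flips 1 -> legal
(1,4): no bracket -> illegal
(1,5): no bracket -> illegal
(2,4): no bracket -> illegal
(3,4): flips 1 -> legal
(3,5): no bracket -> illegal
(4,1): no bracket -> illegal
(4,3): flips 1 -> legal
(4,5): no bracket -> illegal
(5,0): flips 1 -> legal
(5,1): no bracket -> illegal
(5,2): flips 1 -> legal
(5,3): flips 1 -> legal
(5,4): no bracket -> illegal
(5,5): no bracket -> illegal

Answer: (0,3) (1,2) (3,4) (4,3) (5,0) (5,2) (5,3)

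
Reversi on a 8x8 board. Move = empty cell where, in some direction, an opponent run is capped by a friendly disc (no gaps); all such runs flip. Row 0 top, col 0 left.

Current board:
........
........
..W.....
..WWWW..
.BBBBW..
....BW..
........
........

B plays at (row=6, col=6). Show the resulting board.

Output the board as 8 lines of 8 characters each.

Answer: ........
........
..W.....
..WWWW..
.BBBBW..
....BB..
......B.
........

Derivation:
Place B at (6,6); scan 8 dirs for brackets.
Dir NW: opp run (5,5) capped by B -> flip
Dir N: first cell '.' (not opp) -> no flip
Dir NE: first cell '.' (not opp) -> no flip
Dir W: first cell '.' (not opp) -> no flip
Dir E: first cell '.' (not opp) -> no flip
Dir SW: first cell '.' (not opp) -> no flip
Dir S: first cell '.' (not opp) -> no flip
Dir SE: first cell '.' (not opp) -> no flip
All flips: (5,5)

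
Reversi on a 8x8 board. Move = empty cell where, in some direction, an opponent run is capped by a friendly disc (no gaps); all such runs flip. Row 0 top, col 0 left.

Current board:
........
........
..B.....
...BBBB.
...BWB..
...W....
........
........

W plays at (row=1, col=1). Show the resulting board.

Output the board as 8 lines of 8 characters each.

Answer: ........
.W......
..W.....
...WBBB.
...BWB..
...W....
........
........

Derivation:
Place W at (1,1); scan 8 dirs for brackets.
Dir NW: first cell '.' (not opp) -> no flip
Dir N: first cell '.' (not opp) -> no flip
Dir NE: first cell '.' (not opp) -> no flip
Dir W: first cell '.' (not opp) -> no flip
Dir E: first cell '.' (not opp) -> no flip
Dir SW: first cell '.' (not opp) -> no flip
Dir S: first cell '.' (not opp) -> no flip
Dir SE: opp run (2,2) (3,3) capped by W -> flip
All flips: (2,2) (3,3)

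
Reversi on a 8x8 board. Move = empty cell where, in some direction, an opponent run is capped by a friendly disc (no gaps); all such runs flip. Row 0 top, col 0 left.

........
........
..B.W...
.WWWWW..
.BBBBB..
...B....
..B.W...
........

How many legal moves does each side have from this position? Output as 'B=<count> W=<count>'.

Answer: B=9 W=11

Derivation:
-- B to move --
(1,3): no bracket -> illegal
(1,4): flips 2 -> legal
(1,5): flips 2 -> legal
(2,0): flips 1 -> legal
(2,1): flips 2 -> legal
(2,3): flips 3 -> legal
(2,5): flips 2 -> legal
(2,6): flips 1 -> legal
(3,0): no bracket -> illegal
(3,6): no bracket -> illegal
(4,0): flips 1 -> legal
(4,6): no bracket -> illegal
(5,4): no bracket -> illegal
(5,5): no bracket -> illegal
(6,3): no bracket -> illegal
(6,5): no bracket -> illegal
(7,3): no bracket -> illegal
(7,4): no bracket -> illegal
(7,5): flips 1 -> legal
B mobility = 9
-- W to move --
(1,1): flips 1 -> legal
(1,2): flips 1 -> legal
(1,3): flips 1 -> legal
(2,1): no bracket -> illegal
(2,3): no bracket -> illegal
(3,0): no bracket -> illegal
(3,6): no bracket -> illegal
(4,0): no bracket -> illegal
(4,6): no bracket -> illegal
(5,0): flips 1 -> legal
(5,1): flips 2 -> legal
(5,2): flips 2 -> legal
(5,4): flips 2 -> legal
(5,5): flips 2 -> legal
(5,6): flips 1 -> legal
(6,1): no bracket -> illegal
(6,3): flips 2 -> legal
(7,1): flips 3 -> legal
(7,2): no bracket -> illegal
(7,3): no bracket -> illegal
W mobility = 11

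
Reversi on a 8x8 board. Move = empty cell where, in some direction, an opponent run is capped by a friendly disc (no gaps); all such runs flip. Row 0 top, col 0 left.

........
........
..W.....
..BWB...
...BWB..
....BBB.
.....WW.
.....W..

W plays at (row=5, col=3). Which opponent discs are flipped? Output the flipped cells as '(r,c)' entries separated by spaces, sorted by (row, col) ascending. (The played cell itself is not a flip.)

Dir NW: first cell '.' (not opp) -> no flip
Dir N: opp run (4,3) capped by W -> flip
Dir NE: first cell 'W' (not opp) -> no flip
Dir W: first cell '.' (not opp) -> no flip
Dir E: opp run (5,4) (5,5) (5,6), next='.' -> no flip
Dir SW: first cell '.' (not opp) -> no flip
Dir S: first cell '.' (not opp) -> no flip
Dir SE: first cell '.' (not opp) -> no flip

Answer: (4,3)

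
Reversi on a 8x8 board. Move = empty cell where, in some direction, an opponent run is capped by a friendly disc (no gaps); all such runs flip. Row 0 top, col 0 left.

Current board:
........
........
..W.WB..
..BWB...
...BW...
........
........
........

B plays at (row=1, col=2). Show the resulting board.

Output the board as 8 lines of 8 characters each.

Answer: ........
..B.....
..B.WB..
..BWB...
...BW...
........
........
........

Derivation:
Place B at (1,2); scan 8 dirs for brackets.
Dir NW: first cell '.' (not opp) -> no flip
Dir N: first cell '.' (not opp) -> no flip
Dir NE: first cell '.' (not opp) -> no flip
Dir W: first cell '.' (not opp) -> no flip
Dir E: first cell '.' (not opp) -> no flip
Dir SW: first cell '.' (not opp) -> no flip
Dir S: opp run (2,2) capped by B -> flip
Dir SE: first cell '.' (not opp) -> no flip
All flips: (2,2)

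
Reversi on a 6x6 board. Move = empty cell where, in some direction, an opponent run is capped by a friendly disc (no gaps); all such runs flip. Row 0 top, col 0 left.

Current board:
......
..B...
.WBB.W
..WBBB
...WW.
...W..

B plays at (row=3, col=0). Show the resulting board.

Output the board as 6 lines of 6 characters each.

Answer: ......
..B...
.BBB.W
B.WBBB
...WW.
...W..

Derivation:
Place B at (3,0); scan 8 dirs for brackets.
Dir NW: edge -> no flip
Dir N: first cell '.' (not opp) -> no flip
Dir NE: opp run (2,1) capped by B -> flip
Dir W: edge -> no flip
Dir E: first cell '.' (not opp) -> no flip
Dir SW: edge -> no flip
Dir S: first cell '.' (not opp) -> no flip
Dir SE: first cell '.' (not opp) -> no flip
All flips: (2,1)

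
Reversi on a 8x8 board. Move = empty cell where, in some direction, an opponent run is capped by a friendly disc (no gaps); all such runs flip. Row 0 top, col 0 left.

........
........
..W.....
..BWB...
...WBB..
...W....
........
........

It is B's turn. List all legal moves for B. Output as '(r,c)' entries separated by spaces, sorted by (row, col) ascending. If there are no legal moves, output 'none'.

(1,1): flips 2 -> legal
(1,2): flips 1 -> legal
(1,3): no bracket -> illegal
(2,1): no bracket -> illegal
(2,3): no bracket -> illegal
(2,4): no bracket -> illegal
(3,1): no bracket -> illegal
(4,2): flips 1 -> legal
(5,2): flips 1 -> legal
(5,4): flips 1 -> legal
(6,2): flips 1 -> legal
(6,3): no bracket -> illegal
(6,4): no bracket -> illegal

Answer: (1,1) (1,2) (4,2) (5,2) (5,4) (6,2)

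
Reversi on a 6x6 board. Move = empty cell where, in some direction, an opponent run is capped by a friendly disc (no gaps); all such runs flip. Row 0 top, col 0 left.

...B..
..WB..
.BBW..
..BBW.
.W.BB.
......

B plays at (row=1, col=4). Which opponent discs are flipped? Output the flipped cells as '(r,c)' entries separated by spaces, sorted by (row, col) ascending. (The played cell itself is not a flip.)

Answer: (2,3)

Derivation:
Dir NW: first cell 'B' (not opp) -> no flip
Dir N: first cell '.' (not opp) -> no flip
Dir NE: first cell '.' (not opp) -> no flip
Dir W: first cell 'B' (not opp) -> no flip
Dir E: first cell '.' (not opp) -> no flip
Dir SW: opp run (2,3) capped by B -> flip
Dir S: first cell '.' (not opp) -> no flip
Dir SE: first cell '.' (not opp) -> no flip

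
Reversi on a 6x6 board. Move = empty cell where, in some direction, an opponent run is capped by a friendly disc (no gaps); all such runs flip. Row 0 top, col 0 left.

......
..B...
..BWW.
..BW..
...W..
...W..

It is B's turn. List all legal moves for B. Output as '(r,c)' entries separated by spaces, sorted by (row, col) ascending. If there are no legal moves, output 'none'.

Answer: (1,4) (2,5) (3,4) (4,4) (5,4)

Derivation:
(1,3): no bracket -> illegal
(1,4): flips 1 -> legal
(1,5): no bracket -> illegal
(2,5): flips 2 -> legal
(3,4): flips 2 -> legal
(3,5): no bracket -> illegal
(4,2): no bracket -> illegal
(4,4): flips 1 -> legal
(5,2): no bracket -> illegal
(5,4): flips 1 -> legal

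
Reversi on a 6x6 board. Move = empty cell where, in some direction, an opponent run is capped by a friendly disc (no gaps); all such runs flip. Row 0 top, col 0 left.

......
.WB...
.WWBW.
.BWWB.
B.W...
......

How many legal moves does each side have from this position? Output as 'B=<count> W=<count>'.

-- B to move --
(0,0): no bracket -> illegal
(0,1): flips 2 -> legal
(0,2): no bracket -> illegal
(1,0): flips 1 -> legal
(1,3): flips 1 -> legal
(1,4): flips 1 -> legal
(1,5): no bracket -> illegal
(2,0): flips 2 -> legal
(2,5): flips 1 -> legal
(3,0): flips 1 -> legal
(3,5): no bracket -> illegal
(4,1): flips 1 -> legal
(4,3): flips 1 -> legal
(4,4): no bracket -> illegal
(5,1): no bracket -> illegal
(5,2): flips 3 -> legal
(5,3): flips 1 -> legal
B mobility = 11
-- W to move --
(0,1): no bracket -> illegal
(0,2): flips 1 -> legal
(0,3): flips 1 -> legal
(1,3): flips 2 -> legal
(1,4): flips 1 -> legal
(2,0): flips 1 -> legal
(2,5): no bracket -> illegal
(3,0): flips 1 -> legal
(3,5): flips 1 -> legal
(4,1): flips 1 -> legal
(4,3): no bracket -> illegal
(4,4): flips 1 -> legal
(4,5): no bracket -> illegal
(5,0): no bracket -> illegal
(5,1): no bracket -> illegal
W mobility = 9

Answer: B=11 W=9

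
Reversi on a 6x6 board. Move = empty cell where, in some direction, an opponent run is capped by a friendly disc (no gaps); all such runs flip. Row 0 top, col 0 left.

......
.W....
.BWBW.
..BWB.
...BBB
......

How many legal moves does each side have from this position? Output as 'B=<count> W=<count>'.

Answer: B=5 W=8

Derivation:
-- B to move --
(0,0): flips 3 -> legal
(0,1): flips 1 -> legal
(0,2): no bracket -> illegal
(1,0): no bracket -> illegal
(1,2): flips 1 -> legal
(1,3): no bracket -> illegal
(1,4): flips 1 -> legal
(1,5): no bracket -> illegal
(2,0): no bracket -> illegal
(2,5): flips 1 -> legal
(3,1): no bracket -> illegal
(3,5): no bracket -> illegal
(4,2): no bracket -> illegal
B mobility = 5
-- W to move --
(1,0): no bracket -> illegal
(1,2): no bracket -> illegal
(1,3): flips 1 -> legal
(1,4): no bracket -> illegal
(2,0): flips 1 -> legal
(2,5): no bracket -> illegal
(3,0): no bracket -> illegal
(3,1): flips 2 -> legal
(3,5): flips 1 -> legal
(4,1): no bracket -> illegal
(4,2): flips 1 -> legal
(5,2): no bracket -> illegal
(5,3): flips 1 -> legal
(5,4): flips 2 -> legal
(5,5): flips 1 -> legal
W mobility = 8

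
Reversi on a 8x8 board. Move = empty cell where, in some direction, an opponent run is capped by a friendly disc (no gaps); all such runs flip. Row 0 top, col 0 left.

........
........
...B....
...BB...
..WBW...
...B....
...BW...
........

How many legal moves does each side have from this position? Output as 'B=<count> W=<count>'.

Answer: B=9 W=3

Derivation:
-- B to move --
(3,1): flips 1 -> legal
(3,2): no bracket -> illegal
(3,5): flips 1 -> legal
(4,1): flips 1 -> legal
(4,5): flips 1 -> legal
(5,1): flips 1 -> legal
(5,2): no bracket -> illegal
(5,4): flips 1 -> legal
(5,5): flips 1 -> legal
(6,5): flips 1 -> legal
(7,3): no bracket -> illegal
(7,4): no bracket -> illegal
(7,5): flips 1 -> legal
B mobility = 9
-- W to move --
(1,2): no bracket -> illegal
(1,3): no bracket -> illegal
(1,4): no bracket -> illegal
(2,2): flips 1 -> legal
(2,4): flips 2 -> legal
(2,5): no bracket -> illegal
(3,2): no bracket -> illegal
(3,5): no bracket -> illegal
(4,5): no bracket -> illegal
(5,2): no bracket -> illegal
(5,4): no bracket -> illegal
(6,2): flips 2 -> legal
(7,2): no bracket -> illegal
(7,3): no bracket -> illegal
(7,4): no bracket -> illegal
W mobility = 3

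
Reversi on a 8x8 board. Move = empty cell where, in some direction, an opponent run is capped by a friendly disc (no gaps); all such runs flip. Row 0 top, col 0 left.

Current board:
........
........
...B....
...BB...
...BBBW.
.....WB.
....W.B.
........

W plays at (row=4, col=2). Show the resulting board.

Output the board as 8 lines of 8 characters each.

Answer: ........
........
...B....
...BB...
..WWWWW.
.....WB.
....W.B.
........

Derivation:
Place W at (4,2); scan 8 dirs for brackets.
Dir NW: first cell '.' (not opp) -> no flip
Dir N: first cell '.' (not opp) -> no flip
Dir NE: opp run (3,3), next='.' -> no flip
Dir W: first cell '.' (not opp) -> no flip
Dir E: opp run (4,3) (4,4) (4,5) capped by W -> flip
Dir SW: first cell '.' (not opp) -> no flip
Dir S: first cell '.' (not opp) -> no flip
Dir SE: first cell '.' (not opp) -> no flip
All flips: (4,3) (4,4) (4,5)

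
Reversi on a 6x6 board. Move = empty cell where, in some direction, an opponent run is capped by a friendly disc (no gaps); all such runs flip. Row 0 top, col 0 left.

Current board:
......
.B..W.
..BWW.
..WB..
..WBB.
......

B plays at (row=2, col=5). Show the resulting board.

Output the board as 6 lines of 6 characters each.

Answer: ......
.B..W.
..BBBB
..WB..
..WBB.
......

Derivation:
Place B at (2,5); scan 8 dirs for brackets.
Dir NW: opp run (1,4), next='.' -> no flip
Dir N: first cell '.' (not opp) -> no flip
Dir NE: edge -> no flip
Dir W: opp run (2,4) (2,3) capped by B -> flip
Dir E: edge -> no flip
Dir SW: first cell '.' (not opp) -> no flip
Dir S: first cell '.' (not opp) -> no flip
Dir SE: edge -> no flip
All flips: (2,3) (2,4)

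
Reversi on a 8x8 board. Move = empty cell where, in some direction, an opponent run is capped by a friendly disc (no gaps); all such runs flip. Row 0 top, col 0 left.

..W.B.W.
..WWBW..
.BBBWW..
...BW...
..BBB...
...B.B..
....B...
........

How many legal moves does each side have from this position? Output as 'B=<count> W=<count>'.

-- B to move --
(0,1): flips 1 -> legal
(0,3): flips 2 -> legal
(0,5): no bracket -> illegal
(0,7): no bracket -> illegal
(1,1): flips 2 -> legal
(1,6): flips 3 -> legal
(1,7): no bracket -> illegal
(2,6): flips 3 -> legal
(3,5): flips 1 -> legal
(3,6): flips 1 -> legal
(4,5): flips 1 -> legal
B mobility = 8
-- W to move --
(0,3): flips 1 -> legal
(0,5): no bracket -> illegal
(1,0): no bracket -> illegal
(1,1): no bracket -> illegal
(2,0): flips 3 -> legal
(3,0): flips 1 -> legal
(3,1): flips 1 -> legal
(3,2): flips 2 -> legal
(3,5): no bracket -> illegal
(4,1): no bracket -> illegal
(4,5): no bracket -> illegal
(4,6): no bracket -> illegal
(5,1): flips 2 -> legal
(5,2): flips 1 -> legal
(5,4): flips 1 -> legal
(5,6): no bracket -> illegal
(6,2): no bracket -> illegal
(6,3): flips 4 -> legal
(6,5): no bracket -> illegal
(6,6): no bracket -> illegal
(7,3): no bracket -> illegal
(7,4): no bracket -> illegal
(7,5): no bracket -> illegal
W mobility = 9

Answer: B=8 W=9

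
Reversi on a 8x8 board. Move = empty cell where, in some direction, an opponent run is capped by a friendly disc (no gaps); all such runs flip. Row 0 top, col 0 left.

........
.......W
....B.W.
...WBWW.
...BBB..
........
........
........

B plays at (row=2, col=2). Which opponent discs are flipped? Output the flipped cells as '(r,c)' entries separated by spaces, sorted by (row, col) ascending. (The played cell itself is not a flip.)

Answer: (3,3)

Derivation:
Dir NW: first cell '.' (not opp) -> no flip
Dir N: first cell '.' (not opp) -> no flip
Dir NE: first cell '.' (not opp) -> no flip
Dir W: first cell '.' (not opp) -> no flip
Dir E: first cell '.' (not opp) -> no flip
Dir SW: first cell '.' (not opp) -> no flip
Dir S: first cell '.' (not opp) -> no flip
Dir SE: opp run (3,3) capped by B -> flip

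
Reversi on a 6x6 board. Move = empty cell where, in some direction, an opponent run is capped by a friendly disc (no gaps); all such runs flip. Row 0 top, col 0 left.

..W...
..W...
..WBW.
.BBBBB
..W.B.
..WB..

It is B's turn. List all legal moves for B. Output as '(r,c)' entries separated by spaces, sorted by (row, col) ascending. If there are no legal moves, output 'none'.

Answer: (0,1) (1,1) (1,3) (1,4) (1,5) (2,1) (2,5) (5,1)

Derivation:
(0,1): flips 1 -> legal
(0,3): no bracket -> illegal
(1,1): flips 1 -> legal
(1,3): flips 2 -> legal
(1,4): flips 1 -> legal
(1,5): flips 1 -> legal
(2,1): flips 1 -> legal
(2,5): flips 1 -> legal
(4,1): no bracket -> illegal
(4,3): no bracket -> illegal
(5,1): flips 2 -> legal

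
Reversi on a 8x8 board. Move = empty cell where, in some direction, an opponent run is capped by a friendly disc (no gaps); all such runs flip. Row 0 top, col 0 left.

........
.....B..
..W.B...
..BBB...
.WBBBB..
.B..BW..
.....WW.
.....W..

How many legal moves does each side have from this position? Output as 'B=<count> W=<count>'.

-- B to move --
(1,1): flips 1 -> legal
(1,2): flips 1 -> legal
(1,3): no bracket -> illegal
(2,1): no bracket -> illegal
(2,3): no bracket -> illegal
(3,0): no bracket -> illegal
(3,1): flips 1 -> legal
(4,0): flips 1 -> legal
(4,6): no bracket -> illegal
(5,0): flips 1 -> legal
(5,2): no bracket -> illegal
(5,6): flips 1 -> legal
(5,7): no bracket -> illegal
(6,4): no bracket -> illegal
(6,7): no bracket -> illegal
(7,4): no bracket -> illegal
(7,6): flips 1 -> legal
(7,7): flips 2 -> legal
B mobility = 8
-- W to move --
(0,4): no bracket -> illegal
(0,5): no bracket -> illegal
(0,6): no bracket -> illegal
(1,3): no bracket -> illegal
(1,4): no bracket -> illegal
(1,6): no bracket -> illegal
(2,1): flips 3 -> legal
(2,3): flips 1 -> legal
(2,5): no bracket -> illegal
(2,6): no bracket -> illegal
(3,1): no bracket -> illegal
(3,5): flips 1 -> legal
(3,6): no bracket -> illegal
(4,0): no bracket -> illegal
(4,6): flips 4 -> legal
(5,0): no bracket -> illegal
(5,2): flips 2 -> legal
(5,3): flips 1 -> legal
(5,6): no bracket -> illegal
(6,0): no bracket -> illegal
(6,1): flips 1 -> legal
(6,2): no bracket -> illegal
(6,3): no bracket -> illegal
(6,4): no bracket -> illegal
W mobility = 7

Answer: B=8 W=7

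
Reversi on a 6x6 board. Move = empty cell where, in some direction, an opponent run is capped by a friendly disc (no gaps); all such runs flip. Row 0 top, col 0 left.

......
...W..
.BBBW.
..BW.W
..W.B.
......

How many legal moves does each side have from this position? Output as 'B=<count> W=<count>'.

Answer: B=6 W=6

Derivation:
-- B to move --
(0,2): no bracket -> illegal
(0,3): flips 1 -> legal
(0,4): flips 1 -> legal
(1,2): no bracket -> illegal
(1,4): no bracket -> illegal
(1,5): no bracket -> illegal
(2,5): flips 1 -> legal
(3,1): no bracket -> illegal
(3,4): flips 1 -> legal
(4,1): no bracket -> illegal
(4,3): flips 1 -> legal
(4,5): no bracket -> illegal
(5,1): no bracket -> illegal
(5,2): flips 1 -> legal
(5,3): no bracket -> illegal
B mobility = 6
-- W to move --
(1,0): no bracket -> illegal
(1,1): flips 1 -> legal
(1,2): flips 2 -> legal
(1,4): no bracket -> illegal
(2,0): flips 3 -> legal
(3,0): no bracket -> illegal
(3,1): flips 2 -> legal
(3,4): no bracket -> illegal
(4,1): no bracket -> illegal
(4,3): no bracket -> illegal
(4,5): no bracket -> illegal
(5,3): flips 1 -> legal
(5,4): no bracket -> illegal
(5,5): flips 1 -> legal
W mobility = 6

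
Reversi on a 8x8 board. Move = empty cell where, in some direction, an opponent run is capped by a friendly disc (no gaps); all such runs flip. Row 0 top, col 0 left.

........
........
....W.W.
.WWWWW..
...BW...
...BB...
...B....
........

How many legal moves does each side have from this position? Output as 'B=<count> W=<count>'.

Answer: B=6 W=6

Derivation:
-- B to move --
(1,3): no bracket -> illegal
(1,4): flips 3 -> legal
(1,5): no bracket -> illegal
(1,6): no bracket -> illegal
(1,7): flips 3 -> legal
(2,0): no bracket -> illegal
(2,1): flips 1 -> legal
(2,2): no bracket -> illegal
(2,3): flips 1 -> legal
(2,5): flips 1 -> legal
(2,7): no bracket -> illegal
(3,0): no bracket -> illegal
(3,6): no bracket -> illegal
(3,7): no bracket -> illegal
(4,0): no bracket -> illegal
(4,1): no bracket -> illegal
(4,2): no bracket -> illegal
(4,5): flips 1 -> legal
(4,6): no bracket -> illegal
(5,5): no bracket -> illegal
B mobility = 6
-- W to move --
(4,2): flips 1 -> legal
(4,5): no bracket -> illegal
(5,2): flips 1 -> legal
(5,5): no bracket -> illegal
(6,2): flips 1 -> legal
(6,4): flips 1 -> legal
(6,5): flips 2 -> legal
(7,2): no bracket -> illegal
(7,3): flips 3 -> legal
(7,4): no bracket -> illegal
W mobility = 6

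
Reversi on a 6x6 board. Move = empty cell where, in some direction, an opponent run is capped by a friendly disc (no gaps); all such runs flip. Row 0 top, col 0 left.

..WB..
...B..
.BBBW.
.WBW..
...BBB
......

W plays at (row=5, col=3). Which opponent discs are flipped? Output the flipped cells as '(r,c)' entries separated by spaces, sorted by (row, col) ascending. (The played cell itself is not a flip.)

Answer: (4,3)

Derivation:
Dir NW: first cell '.' (not opp) -> no flip
Dir N: opp run (4,3) capped by W -> flip
Dir NE: opp run (4,4), next='.' -> no flip
Dir W: first cell '.' (not opp) -> no flip
Dir E: first cell '.' (not opp) -> no flip
Dir SW: edge -> no flip
Dir S: edge -> no flip
Dir SE: edge -> no flip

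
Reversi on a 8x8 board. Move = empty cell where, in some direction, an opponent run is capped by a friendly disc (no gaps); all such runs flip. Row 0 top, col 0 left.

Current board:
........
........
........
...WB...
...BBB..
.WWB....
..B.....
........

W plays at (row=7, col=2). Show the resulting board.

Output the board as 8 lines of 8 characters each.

Answer: ........
........
........
...WB...
...BBB..
.WWB....
..W.....
..W.....

Derivation:
Place W at (7,2); scan 8 dirs for brackets.
Dir NW: first cell '.' (not opp) -> no flip
Dir N: opp run (6,2) capped by W -> flip
Dir NE: first cell '.' (not opp) -> no flip
Dir W: first cell '.' (not opp) -> no flip
Dir E: first cell '.' (not opp) -> no flip
Dir SW: edge -> no flip
Dir S: edge -> no flip
Dir SE: edge -> no flip
All flips: (6,2)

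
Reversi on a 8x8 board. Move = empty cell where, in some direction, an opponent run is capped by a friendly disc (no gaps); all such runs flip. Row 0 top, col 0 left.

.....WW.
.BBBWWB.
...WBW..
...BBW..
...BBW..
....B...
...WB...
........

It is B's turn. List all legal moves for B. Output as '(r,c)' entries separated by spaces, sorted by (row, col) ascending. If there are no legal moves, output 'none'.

Answer: (0,4) (2,2) (2,6) (3,6) (4,6) (5,6) (6,2) (7,2)

Derivation:
(0,3): no bracket -> illegal
(0,4): flips 1 -> legal
(0,7): no bracket -> illegal
(1,7): no bracket -> illegal
(2,2): flips 1 -> legal
(2,6): flips 2 -> legal
(3,2): no bracket -> illegal
(3,6): flips 2 -> legal
(4,6): flips 2 -> legal
(5,2): no bracket -> illegal
(5,3): no bracket -> illegal
(5,5): no bracket -> illegal
(5,6): flips 1 -> legal
(6,2): flips 1 -> legal
(7,2): flips 1 -> legal
(7,3): no bracket -> illegal
(7,4): no bracket -> illegal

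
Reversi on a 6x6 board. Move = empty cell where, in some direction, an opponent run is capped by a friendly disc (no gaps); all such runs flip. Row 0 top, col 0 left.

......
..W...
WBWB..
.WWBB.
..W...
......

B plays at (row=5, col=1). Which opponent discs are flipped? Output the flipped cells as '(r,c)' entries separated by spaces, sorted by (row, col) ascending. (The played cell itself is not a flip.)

Answer: (4,2)

Derivation:
Dir NW: first cell '.' (not opp) -> no flip
Dir N: first cell '.' (not opp) -> no flip
Dir NE: opp run (4,2) capped by B -> flip
Dir W: first cell '.' (not opp) -> no flip
Dir E: first cell '.' (not opp) -> no flip
Dir SW: edge -> no flip
Dir S: edge -> no flip
Dir SE: edge -> no flip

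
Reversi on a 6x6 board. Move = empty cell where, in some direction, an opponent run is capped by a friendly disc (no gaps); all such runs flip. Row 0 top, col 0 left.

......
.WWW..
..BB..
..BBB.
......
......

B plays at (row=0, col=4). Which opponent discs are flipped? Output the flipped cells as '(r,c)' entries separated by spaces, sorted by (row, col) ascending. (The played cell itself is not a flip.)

Answer: (1,3)

Derivation:
Dir NW: edge -> no flip
Dir N: edge -> no flip
Dir NE: edge -> no flip
Dir W: first cell '.' (not opp) -> no flip
Dir E: first cell '.' (not opp) -> no flip
Dir SW: opp run (1,3) capped by B -> flip
Dir S: first cell '.' (not opp) -> no flip
Dir SE: first cell '.' (not opp) -> no flip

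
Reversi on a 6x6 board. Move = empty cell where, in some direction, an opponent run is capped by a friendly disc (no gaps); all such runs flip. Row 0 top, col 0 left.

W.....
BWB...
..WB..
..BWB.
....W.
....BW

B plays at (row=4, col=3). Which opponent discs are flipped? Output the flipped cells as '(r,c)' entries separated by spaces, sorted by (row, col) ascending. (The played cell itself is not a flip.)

Dir NW: first cell 'B' (not opp) -> no flip
Dir N: opp run (3,3) capped by B -> flip
Dir NE: first cell 'B' (not opp) -> no flip
Dir W: first cell '.' (not opp) -> no flip
Dir E: opp run (4,4), next='.' -> no flip
Dir SW: first cell '.' (not opp) -> no flip
Dir S: first cell '.' (not opp) -> no flip
Dir SE: first cell 'B' (not opp) -> no flip

Answer: (3,3)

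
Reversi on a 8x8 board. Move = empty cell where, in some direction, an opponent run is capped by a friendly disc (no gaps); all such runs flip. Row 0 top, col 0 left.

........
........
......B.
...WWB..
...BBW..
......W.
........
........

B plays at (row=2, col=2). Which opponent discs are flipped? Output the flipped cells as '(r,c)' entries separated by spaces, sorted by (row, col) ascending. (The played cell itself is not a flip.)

Dir NW: first cell '.' (not opp) -> no flip
Dir N: first cell '.' (not opp) -> no flip
Dir NE: first cell '.' (not opp) -> no flip
Dir W: first cell '.' (not opp) -> no flip
Dir E: first cell '.' (not opp) -> no flip
Dir SW: first cell '.' (not opp) -> no flip
Dir S: first cell '.' (not opp) -> no flip
Dir SE: opp run (3,3) capped by B -> flip

Answer: (3,3)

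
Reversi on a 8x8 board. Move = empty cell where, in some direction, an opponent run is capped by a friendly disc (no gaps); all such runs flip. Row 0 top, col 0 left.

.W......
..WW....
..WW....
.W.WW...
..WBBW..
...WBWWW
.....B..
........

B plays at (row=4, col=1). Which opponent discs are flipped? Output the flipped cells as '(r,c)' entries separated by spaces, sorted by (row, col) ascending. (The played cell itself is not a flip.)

Answer: (4,2)

Derivation:
Dir NW: first cell '.' (not opp) -> no flip
Dir N: opp run (3,1), next='.' -> no flip
Dir NE: first cell '.' (not opp) -> no flip
Dir W: first cell '.' (not opp) -> no flip
Dir E: opp run (4,2) capped by B -> flip
Dir SW: first cell '.' (not opp) -> no flip
Dir S: first cell '.' (not opp) -> no flip
Dir SE: first cell '.' (not opp) -> no flip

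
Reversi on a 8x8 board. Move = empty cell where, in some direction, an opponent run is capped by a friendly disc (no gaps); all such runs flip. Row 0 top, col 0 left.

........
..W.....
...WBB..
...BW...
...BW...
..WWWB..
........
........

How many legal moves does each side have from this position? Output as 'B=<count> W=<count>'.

-- B to move --
(0,1): no bracket -> illegal
(0,2): no bracket -> illegal
(0,3): no bracket -> illegal
(1,1): no bracket -> illegal
(1,3): flips 1 -> legal
(1,4): no bracket -> illegal
(2,1): no bracket -> illegal
(2,2): flips 1 -> legal
(3,2): no bracket -> illegal
(3,5): flips 1 -> legal
(4,1): no bracket -> illegal
(4,2): no bracket -> illegal
(4,5): flips 1 -> legal
(5,1): flips 3 -> legal
(6,1): flips 1 -> legal
(6,2): no bracket -> illegal
(6,3): flips 1 -> legal
(6,4): flips 3 -> legal
(6,5): flips 1 -> legal
B mobility = 9
-- W to move --
(1,3): no bracket -> illegal
(1,4): flips 1 -> legal
(1,5): no bracket -> illegal
(1,6): flips 1 -> legal
(2,2): flips 1 -> legal
(2,6): flips 2 -> legal
(3,2): flips 2 -> legal
(3,5): no bracket -> illegal
(3,6): no bracket -> illegal
(4,2): flips 1 -> legal
(4,5): no bracket -> illegal
(4,6): no bracket -> illegal
(5,6): flips 1 -> legal
(6,4): no bracket -> illegal
(6,5): no bracket -> illegal
(6,6): flips 1 -> legal
W mobility = 8

Answer: B=9 W=8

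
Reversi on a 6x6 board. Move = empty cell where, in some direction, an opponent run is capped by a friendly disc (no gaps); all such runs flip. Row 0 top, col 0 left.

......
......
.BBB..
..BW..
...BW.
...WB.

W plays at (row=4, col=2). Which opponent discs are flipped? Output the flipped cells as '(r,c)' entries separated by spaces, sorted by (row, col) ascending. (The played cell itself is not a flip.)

Dir NW: first cell '.' (not opp) -> no flip
Dir N: opp run (3,2) (2,2), next='.' -> no flip
Dir NE: first cell 'W' (not opp) -> no flip
Dir W: first cell '.' (not opp) -> no flip
Dir E: opp run (4,3) capped by W -> flip
Dir SW: first cell '.' (not opp) -> no flip
Dir S: first cell '.' (not opp) -> no flip
Dir SE: first cell 'W' (not opp) -> no flip

Answer: (4,3)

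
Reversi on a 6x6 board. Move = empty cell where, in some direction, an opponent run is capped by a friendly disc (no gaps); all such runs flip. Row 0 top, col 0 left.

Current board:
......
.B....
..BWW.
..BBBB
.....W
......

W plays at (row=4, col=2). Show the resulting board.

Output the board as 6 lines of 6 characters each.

Place W at (4,2); scan 8 dirs for brackets.
Dir NW: first cell '.' (not opp) -> no flip
Dir N: opp run (3,2) (2,2), next='.' -> no flip
Dir NE: opp run (3,3) capped by W -> flip
Dir W: first cell '.' (not opp) -> no flip
Dir E: first cell '.' (not opp) -> no flip
Dir SW: first cell '.' (not opp) -> no flip
Dir S: first cell '.' (not opp) -> no flip
Dir SE: first cell '.' (not opp) -> no flip
All flips: (3,3)

Answer: ......
.B....
..BWW.
..BWBB
..W..W
......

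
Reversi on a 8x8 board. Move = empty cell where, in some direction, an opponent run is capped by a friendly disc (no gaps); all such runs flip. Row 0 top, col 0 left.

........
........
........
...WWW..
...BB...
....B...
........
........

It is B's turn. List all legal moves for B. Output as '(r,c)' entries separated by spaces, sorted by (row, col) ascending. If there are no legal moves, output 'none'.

Answer: (2,2) (2,3) (2,4) (2,5) (2,6)

Derivation:
(2,2): flips 1 -> legal
(2,3): flips 1 -> legal
(2,4): flips 1 -> legal
(2,5): flips 1 -> legal
(2,6): flips 1 -> legal
(3,2): no bracket -> illegal
(3,6): no bracket -> illegal
(4,2): no bracket -> illegal
(4,5): no bracket -> illegal
(4,6): no bracket -> illegal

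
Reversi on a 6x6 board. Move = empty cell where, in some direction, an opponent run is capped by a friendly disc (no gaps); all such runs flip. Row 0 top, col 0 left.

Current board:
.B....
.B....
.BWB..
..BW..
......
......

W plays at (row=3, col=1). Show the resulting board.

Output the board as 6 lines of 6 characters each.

Answer: .B....
.B....
.BWB..
.WWW..
......
......

Derivation:
Place W at (3,1); scan 8 dirs for brackets.
Dir NW: first cell '.' (not opp) -> no flip
Dir N: opp run (2,1) (1,1) (0,1), next=edge -> no flip
Dir NE: first cell 'W' (not opp) -> no flip
Dir W: first cell '.' (not opp) -> no flip
Dir E: opp run (3,2) capped by W -> flip
Dir SW: first cell '.' (not opp) -> no flip
Dir S: first cell '.' (not opp) -> no flip
Dir SE: first cell '.' (not opp) -> no flip
All flips: (3,2)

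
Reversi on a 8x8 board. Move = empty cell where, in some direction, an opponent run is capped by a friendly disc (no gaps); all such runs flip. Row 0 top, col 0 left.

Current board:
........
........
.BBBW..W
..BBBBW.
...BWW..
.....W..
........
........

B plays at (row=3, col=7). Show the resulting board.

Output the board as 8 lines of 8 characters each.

Place B at (3,7); scan 8 dirs for brackets.
Dir NW: first cell '.' (not opp) -> no flip
Dir N: opp run (2,7), next='.' -> no flip
Dir NE: edge -> no flip
Dir W: opp run (3,6) capped by B -> flip
Dir E: edge -> no flip
Dir SW: first cell '.' (not opp) -> no flip
Dir S: first cell '.' (not opp) -> no flip
Dir SE: edge -> no flip
All flips: (3,6)

Answer: ........
........
.BBBW..W
..BBBBBB
...BWW..
.....W..
........
........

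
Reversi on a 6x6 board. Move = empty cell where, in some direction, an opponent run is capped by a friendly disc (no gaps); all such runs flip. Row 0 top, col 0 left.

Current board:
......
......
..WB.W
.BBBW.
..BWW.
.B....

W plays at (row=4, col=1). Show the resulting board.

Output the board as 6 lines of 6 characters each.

Answer: ......
......
..WB.W
.BBBW.
.WWWW.
.B....

Derivation:
Place W at (4,1); scan 8 dirs for brackets.
Dir NW: first cell '.' (not opp) -> no flip
Dir N: opp run (3,1), next='.' -> no flip
Dir NE: opp run (3,2) (2,3), next='.' -> no flip
Dir W: first cell '.' (not opp) -> no flip
Dir E: opp run (4,2) capped by W -> flip
Dir SW: first cell '.' (not opp) -> no flip
Dir S: opp run (5,1), next=edge -> no flip
Dir SE: first cell '.' (not opp) -> no flip
All flips: (4,2)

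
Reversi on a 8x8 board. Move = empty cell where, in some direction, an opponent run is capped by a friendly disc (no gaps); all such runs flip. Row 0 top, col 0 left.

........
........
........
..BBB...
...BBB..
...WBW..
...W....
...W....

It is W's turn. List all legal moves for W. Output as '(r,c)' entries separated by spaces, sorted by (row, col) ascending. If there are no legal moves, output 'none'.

Answer: (2,2) (2,3) (3,5) (3,6)

Derivation:
(2,1): no bracket -> illegal
(2,2): flips 2 -> legal
(2,3): flips 2 -> legal
(2,4): no bracket -> illegal
(2,5): no bracket -> illegal
(3,1): no bracket -> illegal
(3,5): flips 2 -> legal
(3,6): flips 2 -> legal
(4,1): no bracket -> illegal
(4,2): no bracket -> illegal
(4,6): no bracket -> illegal
(5,2): no bracket -> illegal
(5,6): no bracket -> illegal
(6,4): no bracket -> illegal
(6,5): no bracket -> illegal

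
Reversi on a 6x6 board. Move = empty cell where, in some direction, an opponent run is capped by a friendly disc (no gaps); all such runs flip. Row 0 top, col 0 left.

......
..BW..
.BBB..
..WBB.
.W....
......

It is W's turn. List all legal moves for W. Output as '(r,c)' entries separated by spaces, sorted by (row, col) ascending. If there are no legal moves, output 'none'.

Answer: (0,2) (1,0) (1,1) (1,4) (3,1) (3,5) (4,3)

Derivation:
(0,1): no bracket -> illegal
(0,2): flips 2 -> legal
(0,3): no bracket -> illegal
(1,0): flips 1 -> legal
(1,1): flips 1 -> legal
(1,4): flips 1 -> legal
(2,0): no bracket -> illegal
(2,4): no bracket -> illegal
(2,5): no bracket -> illegal
(3,0): no bracket -> illegal
(3,1): flips 1 -> legal
(3,5): flips 2 -> legal
(4,2): no bracket -> illegal
(4,3): flips 2 -> legal
(4,4): no bracket -> illegal
(4,5): no bracket -> illegal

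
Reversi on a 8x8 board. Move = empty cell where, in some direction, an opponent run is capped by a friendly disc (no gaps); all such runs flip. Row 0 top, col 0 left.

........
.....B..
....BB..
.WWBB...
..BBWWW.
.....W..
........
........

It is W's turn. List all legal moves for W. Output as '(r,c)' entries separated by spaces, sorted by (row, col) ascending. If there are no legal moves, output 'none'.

Answer: (1,4) (2,2) (2,3) (3,5) (4,1) (5,2) (5,3) (5,4)

Derivation:
(0,4): no bracket -> illegal
(0,5): no bracket -> illegal
(0,6): no bracket -> illegal
(1,3): no bracket -> illegal
(1,4): flips 2 -> legal
(1,6): no bracket -> illegal
(2,2): flips 1 -> legal
(2,3): flips 1 -> legal
(2,6): no bracket -> illegal
(3,5): flips 2 -> legal
(3,6): no bracket -> illegal
(4,1): flips 2 -> legal
(5,1): no bracket -> illegal
(5,2): flips 1 -> legal
(5,3): flips 1 -> legal
(5,4): flips 1 -> legal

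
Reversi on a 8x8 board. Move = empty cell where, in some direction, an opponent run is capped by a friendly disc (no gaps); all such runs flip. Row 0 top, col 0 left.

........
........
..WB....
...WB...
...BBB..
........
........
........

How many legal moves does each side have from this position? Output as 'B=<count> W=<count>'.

-- B to move --
(1,1): flips 2 -> legal
(1,2): no bracket -> illegal
(1,3): no bracket -> illegal
(2,1): flips 1 -> legal
(2,4): no bracket -> illegal
(3,1): no bracket -> illegal
(3,2): flips 1 -> legal
(4,2): no bracket -> illegal
B mobility = 3
-- W to move --
(1,2): no bracket -> illegal
(1,3): flips 1 -> legal
(1,4): no bracket -> illegal
(2,4): flips 1 -> legal
(2,5): no bracket -> illegal
(3,2): no bracket -> illegal
(3,5): flips 1 -> legal
(3,6): no bracket -> illegal
(4,2): no bracket -> illegal
(4,6): no bracket -> illegal
(5,2): no bracket -> illegal
(5,3): flips 1 -> legal
(5,4): no bracket -> illegal
(5,5): flips 1 -> legal
(5,6): no bracket -> illegal
W mobility = 5

Answer: B=3 W=5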